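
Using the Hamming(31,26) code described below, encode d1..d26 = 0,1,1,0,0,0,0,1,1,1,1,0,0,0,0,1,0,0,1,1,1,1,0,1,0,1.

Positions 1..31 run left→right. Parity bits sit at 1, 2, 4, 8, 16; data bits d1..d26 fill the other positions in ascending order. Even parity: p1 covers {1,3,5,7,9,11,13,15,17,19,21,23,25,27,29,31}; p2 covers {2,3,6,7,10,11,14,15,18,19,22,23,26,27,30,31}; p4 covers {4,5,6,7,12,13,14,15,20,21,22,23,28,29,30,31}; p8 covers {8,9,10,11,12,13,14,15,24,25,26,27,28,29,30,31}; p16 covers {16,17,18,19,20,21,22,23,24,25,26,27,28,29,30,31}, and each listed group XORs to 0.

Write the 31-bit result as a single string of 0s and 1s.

0001110000011111000010011110101

Place data at non-parity positions: p1 p2 0 p4 1 1 0 p8 0 0 0 1 1 1 1 p16 0 0 0 0 1 0 0 1 1 1 1 0 1 0 1
p1 (pos 1,3,5,7,9,11,13,15,17,19,21,23,25,27,29,31): XOR of data positions = 0⊕1⊕0⊕0⊕0⊕1⊕1⊕0⊕0⊕1⊕0⊕1⊕1⊕1⊕1 = 0
p2 (pos 2,3,6,7,10,11,14,15,18,19,22,23,26,27,30,31): XOR of data positions = 0⊕1⊕0⊕0⊕0⊕1⊕1⊕0⊕0⊕0⊕0⊕1⊕1⊕0⊕1 = 0
p4 (pos 4,5,6,7,12,13,14,15,20,21,22,23,28,29,30,31): XOR of data positions = 1⊕1⊕0⊕1⊕1⊕1⊕1⊕0⊕1⊕0⊕0⊕0⊕1⊕0⊕1 = 1
p8 (pos 8,9,10,11,12,13,14,15,24,25,26,27,28,29,30,31): XOR of data positions = 0⊕0⊕0⊕1⊕1⊕1⊕1⊕1⊕1⊕1⊕1⊕0⊕1⊕0⊕1 = 0
p16 (pos 16,17,18,19,20,21,22,23,24,25,26,27,28,29,30,31): XOR of data positions = 0⊕0⊕0⊕0⊕1⊕0⊕0⊕1⊕1⊕1⊕1⊕0⊕1⊕0⊕1 = 1
Codeword: 0001110000011111000010011110101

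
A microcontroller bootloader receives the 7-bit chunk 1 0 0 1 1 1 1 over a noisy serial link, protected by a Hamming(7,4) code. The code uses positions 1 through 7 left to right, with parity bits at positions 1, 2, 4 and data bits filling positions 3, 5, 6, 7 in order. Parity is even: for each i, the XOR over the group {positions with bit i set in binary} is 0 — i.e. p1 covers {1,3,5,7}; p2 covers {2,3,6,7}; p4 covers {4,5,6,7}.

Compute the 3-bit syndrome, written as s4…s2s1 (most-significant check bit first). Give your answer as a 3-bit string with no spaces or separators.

s1 (pos 1,3,5,7): 1⊕0⊕1⊕1 = 1
s2 (pos 2,3,6,7): 0⊕0⊕1⊕1 = 0
s4 (pos 4,5,6,7): 1⊕1⊕1⊕1 = 0
Syndrome s4…s1 = 001 → error at position 1.

001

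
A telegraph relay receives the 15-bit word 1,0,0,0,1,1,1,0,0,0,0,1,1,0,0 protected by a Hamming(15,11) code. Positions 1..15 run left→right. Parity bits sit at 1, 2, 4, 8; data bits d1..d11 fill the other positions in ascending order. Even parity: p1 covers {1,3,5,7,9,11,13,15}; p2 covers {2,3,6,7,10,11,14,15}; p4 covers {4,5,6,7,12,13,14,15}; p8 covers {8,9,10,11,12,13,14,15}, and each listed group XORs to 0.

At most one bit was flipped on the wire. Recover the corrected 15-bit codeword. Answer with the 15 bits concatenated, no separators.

s1 (pos 1,3,5,7,9,11,13,15): 1⊕0⊕1⊕1⊕0⊕0⊕1⊕0 = 0
s2 (pos 2,3,6,7,10,11,14,15): 0⊕0⊕1⊕1⊕0⊕0⊕0⊕0 = 0
s4 (pos 4,5,6,7,12,13,14,15): 0⊕1⊕1⊕1⊕1⊕1⊕0⊕0 = 1
s8 (pos 8,9,10,11,12,13,14,15): 0⊕0⊕0⊕0⊕1⊕1⊕0⊕0 = 0
Syndrome s8…s1 = 0100 → error at position 4.
Flip position 4: 100011100001100 → 100111100001100

100111100001100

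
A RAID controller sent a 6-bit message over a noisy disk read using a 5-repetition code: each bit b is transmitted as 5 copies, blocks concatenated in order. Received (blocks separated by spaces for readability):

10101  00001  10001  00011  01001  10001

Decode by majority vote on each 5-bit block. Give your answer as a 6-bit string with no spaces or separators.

Block 1 (10101): 3 ones → 1
Block 2 (00001): 1 one → 0
Block 3 (10001): 2 ones → 0
Block 4 (00011): 2 ones → 0
Block 5 (01001): 2 ones → 0
Block 6 (10001): 2 ones → 0

100000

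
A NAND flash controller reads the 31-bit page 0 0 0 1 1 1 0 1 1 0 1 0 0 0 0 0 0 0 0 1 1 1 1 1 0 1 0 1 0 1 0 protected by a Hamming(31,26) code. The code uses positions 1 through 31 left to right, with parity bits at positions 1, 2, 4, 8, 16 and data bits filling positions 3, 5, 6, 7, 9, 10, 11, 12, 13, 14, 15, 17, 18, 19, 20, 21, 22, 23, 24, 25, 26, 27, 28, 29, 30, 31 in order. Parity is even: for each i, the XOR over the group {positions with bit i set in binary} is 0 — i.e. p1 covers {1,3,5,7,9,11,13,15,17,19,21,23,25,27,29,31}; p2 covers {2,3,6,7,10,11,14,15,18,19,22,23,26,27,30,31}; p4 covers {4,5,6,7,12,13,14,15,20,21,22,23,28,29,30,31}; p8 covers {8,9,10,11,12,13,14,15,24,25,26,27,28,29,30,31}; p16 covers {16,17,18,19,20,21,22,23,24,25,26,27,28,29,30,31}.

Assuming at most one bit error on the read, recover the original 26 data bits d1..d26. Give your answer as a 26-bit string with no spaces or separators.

s1 (pos 1,3,5,7,9,11,13,15,17,19,21,23,25,27,29,31): 0⊕0⊕1⊕0⊕1⊕1⊕0⊕0⊕0⊕0⊕1⊕1⊕0⊕0⊕0⊕0 = 1
s2 (pos 2,3,6,7,10,11,14,15,18,19,22,23,26,27,30,31): 0⊕0⊕1⊕0⊕0⊕1⊕0⊕0⊕0⊕0⊕1⊕1⊕1⊕0⊕1⊕0 = 0
s4 (pos 4,5,6,7,12,13,14,15,20,21,22,23,28,29,30,31): 1⊕1⊕1⊕0⊕0⊕0⊕0⊕0⊕1⊕1⊕1⊕1⊕1⊕0⊕1⊕0 = 1
s8 (pos 8,9,10,11,12,13,14,15,24,25,26,27,28,29,30,31): 1⊕1⊕0⊕1⊕0⊕0⊕0⊕0⊕1⊕0⊕1⊕0⊕1⊕0⊕1⊕0 = 1
s16 (pos 16,17,18,19,20,21,22,23,24,25,26,27,28,29,30,31): 0⊕0⊕0⊕0⊕1⊕1⊕1⊕1⊕1⊕0⊕1⊕0⊕1⊕0⊕1⊕0 = 0
Syndrome s16…s1 = 01101 → error at position 13.
Flip position 13: 0001110110100000000111110101010 → 0001110110101000000111110101010
Read data bits from positions 3,5,6,7,9,10,11,12,13,14,15,17,18,19,20,21,22,23,24,25,26,27,28,29,30,31: 01101010100000111110101010

01101010100000111110101010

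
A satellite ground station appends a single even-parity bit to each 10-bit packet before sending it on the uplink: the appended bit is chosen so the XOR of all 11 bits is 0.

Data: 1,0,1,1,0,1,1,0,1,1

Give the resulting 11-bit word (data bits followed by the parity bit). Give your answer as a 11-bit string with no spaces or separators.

XOR of the 10 data bits: 1⊕0⊕1⊕1⊕0⊕1⊕1⊕0⊕1⊕1 = 1
Parity bit = 1 (so all 11 bits XOR to 0).

10110110111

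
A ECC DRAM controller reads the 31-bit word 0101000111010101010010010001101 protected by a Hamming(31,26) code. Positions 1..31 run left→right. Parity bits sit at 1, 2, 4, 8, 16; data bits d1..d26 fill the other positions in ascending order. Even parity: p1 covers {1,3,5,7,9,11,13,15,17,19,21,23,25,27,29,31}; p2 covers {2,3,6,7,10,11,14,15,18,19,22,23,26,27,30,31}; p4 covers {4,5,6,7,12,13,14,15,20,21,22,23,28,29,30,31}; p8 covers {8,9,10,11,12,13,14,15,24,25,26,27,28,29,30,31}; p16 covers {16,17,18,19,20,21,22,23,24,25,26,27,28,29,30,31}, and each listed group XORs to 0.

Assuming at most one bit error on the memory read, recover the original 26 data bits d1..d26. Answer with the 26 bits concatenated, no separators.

s1 (pos 1,3,5,7,9,11,13,15,17,19,21,23,25,27,29,31): 0⊕0⊕0⊕0⊕1⊕0⊕0⊕0⊕0⊕0⊕1⊕0⊕0⊕0⊕1⊕1 = 0
s2 (pos 2,3,6,7,10,11,14,15,18,19,22,23,26,27,30,31): 1⊕0⊕0⊕0⊕1⊕0⊕1⊕0⊕1⊕0⊕0⊕0⊕0⊕0⊕0⊕1 = 1
s4 (pos 4,5,6,7,12,13,14,15,20,21,22,23,28,29,30,31): 1⊕0⊕0⊕0⊕1⊕0⊕1⊕0⊕0⊕1⊕0⊕0⊕1⊕1⊕0⊕1 = 1
s8 (pos 8,9,10,11,12,13,14,15,24,25,26,27,28,29,30,31): 1⊕1⊕1⊕0⊕1⊕0⊕1⊕0⊕1⊕0⊕0⊕0⊕1⊕1⊕0⊕1 = 1
s16 (pos 16,17,18,19,20,21,22,23,24,25,26,27,28,29,30,31): 1⊕0⊕1⊕0⊕0⊕1⊕0⊕0⊕1⊕0⊕0⊕0⊕1⊕1⊕0⊕1 = 1
Syndrome s16…s1 = 11110 → error at position 30.
Flip position 30: 0101000111010101010010010001101 → 0101000111010101010010010001111
Read data bits from positions 3,5,6,7,9,10,11,12,13,14,15,17,18,19,20,21,22,23,24,25,26,27,28,29,30,31: 00001101010010010010001111

00001101010010010010001111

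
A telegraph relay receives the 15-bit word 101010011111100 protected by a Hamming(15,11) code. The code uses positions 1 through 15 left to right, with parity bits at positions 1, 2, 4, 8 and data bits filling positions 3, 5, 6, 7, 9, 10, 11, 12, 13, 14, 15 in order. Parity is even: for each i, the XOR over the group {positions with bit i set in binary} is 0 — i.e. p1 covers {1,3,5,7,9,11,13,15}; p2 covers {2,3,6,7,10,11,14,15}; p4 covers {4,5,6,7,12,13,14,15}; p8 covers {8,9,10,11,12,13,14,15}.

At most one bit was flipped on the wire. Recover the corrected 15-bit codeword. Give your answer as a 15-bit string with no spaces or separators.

s1 (pos 1,3,5,7,9,11,13,15): 1⊕1⊕1⊕0⊕1⊕1⊕1⊕0 = 0
s2 (pos 2,3,6,7,10,11,14,15): 0⊕1⊕0⊕0⊕1⊕1⊕0⊕0 = 1
s4 (pos 4,5,6,7,12,13,14,15): 0⊕1⊕0⊕0⊕1⊕1⊕0⊕0 = 1
s8 (pos 8,9,10,11,12,13,14,15): 1⊕1⊕1⊕1⊕1⊕1⊕0⊕0 = 0
Syndrome s8…s1 = 0110 → error at position 6.
Flip position 6: 101010011111100 → 101011011111100

101011011111100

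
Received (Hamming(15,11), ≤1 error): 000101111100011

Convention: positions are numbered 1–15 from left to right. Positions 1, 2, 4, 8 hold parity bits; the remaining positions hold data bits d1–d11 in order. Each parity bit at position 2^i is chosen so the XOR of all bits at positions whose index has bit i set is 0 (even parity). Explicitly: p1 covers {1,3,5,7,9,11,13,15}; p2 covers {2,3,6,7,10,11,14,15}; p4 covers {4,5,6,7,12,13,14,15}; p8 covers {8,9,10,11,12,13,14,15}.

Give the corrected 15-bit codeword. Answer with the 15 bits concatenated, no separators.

s1 (pos 1,3,5,7,9,11,13,15): 0⊕0⊕0⊕1⊕1⊕0⊕0⊕1 = 1
s2 (pos 2,3,6,7,10,11,14,15): 0⊕0⊕1⊕1⊕1⊕0⊕1⊕1 = 1
s4 (pos 4,5,6,7,12,13,14,15): 1⊕0⊕1⊕1⊕0⊕0⊕1⊕1 = 1
s8 (pos 8,9,10,11,12,13,14,15): 1⊕1⊕1⊕0⊕0⊕0⊕1⊕1 = 1
Syndrome s8…s1 = 1111 → error at position 15.
Flip position 15: 000101111100011 → 000101111100010

000101111100010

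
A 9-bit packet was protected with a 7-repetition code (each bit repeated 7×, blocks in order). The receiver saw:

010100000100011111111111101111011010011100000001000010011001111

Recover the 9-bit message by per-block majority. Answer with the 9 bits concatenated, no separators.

Block 1 (0101000): 2 ones → 0
Block 2 (0010001): 2 ones → 0
Block 3 (1111111): 7 ones → 1
Block 4 (1111011): 6 ones → 1
Block 5 (1101101): 5 ones → 1
Block 6 (0011100): 3 ones → 0
Block 7 (0000010): 1 one → 0
Block 8 (0001001): 2 ones → 0
Block 9 (1001111): 5 ones → 1

001110001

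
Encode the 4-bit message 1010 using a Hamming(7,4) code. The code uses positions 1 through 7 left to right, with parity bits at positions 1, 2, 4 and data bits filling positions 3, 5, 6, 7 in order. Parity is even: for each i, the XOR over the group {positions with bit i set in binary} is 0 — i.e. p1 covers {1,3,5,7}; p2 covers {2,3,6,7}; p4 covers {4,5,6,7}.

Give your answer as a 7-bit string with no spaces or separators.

Place data at non-parity positions: p1 p2 1 p4 0 1 0
p1 (pos 1,3,5,7): XOR of data positions = 1⊕0⊕0 = 1
p2 (pos 2,3,6,7): XOR of data positions = 1⊕1⊕0 = 0
p4 (pos 4,5,6,7): XOR of data positions = 0⊕1⊕0 = 1
Codeword: 1011010

1011010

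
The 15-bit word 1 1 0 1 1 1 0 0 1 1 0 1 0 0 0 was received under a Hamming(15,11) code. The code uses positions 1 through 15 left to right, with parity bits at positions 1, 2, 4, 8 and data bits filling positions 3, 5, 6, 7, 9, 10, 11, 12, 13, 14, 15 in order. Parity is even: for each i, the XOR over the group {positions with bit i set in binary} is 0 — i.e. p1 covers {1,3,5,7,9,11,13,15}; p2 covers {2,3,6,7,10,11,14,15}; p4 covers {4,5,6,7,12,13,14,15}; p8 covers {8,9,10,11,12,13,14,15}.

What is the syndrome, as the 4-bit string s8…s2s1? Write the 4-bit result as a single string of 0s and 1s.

1011

s1 (pos 1,3,5,7,9,11,13,15): 1⊕0⊕1⊕0⊕1⊕0⊕0⊕0 = 1
s2 (pos 2,3,6,7,10,11,14,15): 1⊕0⊕1⊕0⊕1⊕0⊕0⊕0 = 1
s4 (pos 4,5,6,7,12,13,14,15): 1⊕1⊕1⊕0⊕1⊕0⊕0⊕0 = 0
s8 (pos 8,9,10,11,12,13,14,15): 0⊕1⊕1⊕0⊕1⊕0⊕0⊕0 = 1
Syndrome s8…s1 = 1011 → error at position 11.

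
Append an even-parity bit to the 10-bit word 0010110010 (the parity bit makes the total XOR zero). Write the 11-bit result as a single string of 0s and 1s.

XOR of the 10 data bits: 0⊕0⊕1⊕0⊕1⊕1⊕0⊕0⊕1⊕0 = 0
Parity bit = 0 (so all 11 bits XOR to 0).

00101100100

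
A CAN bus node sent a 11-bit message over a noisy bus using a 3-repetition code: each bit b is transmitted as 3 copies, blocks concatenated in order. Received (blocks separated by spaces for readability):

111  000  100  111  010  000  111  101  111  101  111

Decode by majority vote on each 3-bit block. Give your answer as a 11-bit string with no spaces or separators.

Block 1 (111): 3 ones → 1
Block 2 (000): 0 ones → 0
Block 3 (100): 1 one → 0
Block 4 (111): 3 ones → 1
Block 5 (010): 1 one → 0
Block 6 (000): 0 ones → 0
Block 7 (111): 3 ones → 1
Block 8 (101): 2 ones → 1
Block 9 (111): 3 ones → 1
Block 10 (101): 2 ones → 1
Block 11 (111): 3 ones → 1

10010011111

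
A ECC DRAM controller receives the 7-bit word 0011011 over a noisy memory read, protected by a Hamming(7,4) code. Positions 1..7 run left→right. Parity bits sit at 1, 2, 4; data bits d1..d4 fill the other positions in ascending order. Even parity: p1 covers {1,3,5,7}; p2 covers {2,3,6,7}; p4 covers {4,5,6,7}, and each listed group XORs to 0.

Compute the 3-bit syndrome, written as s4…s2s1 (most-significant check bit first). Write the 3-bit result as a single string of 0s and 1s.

110

s1 (pos 1,3,5,7): 0⊕1⊕0⊕1 = 0
s2 (pos 2,3,6,7): 0⊕1⊕1⊕1 = 1
s4 (pos 4,5,6,7): 1⊕0⊕1⊕1 = 1
Syndrome s4…s1 = 110 → error at position 6.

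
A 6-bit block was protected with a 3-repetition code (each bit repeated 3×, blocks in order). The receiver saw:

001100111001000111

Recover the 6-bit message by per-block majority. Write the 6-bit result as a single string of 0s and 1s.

Block 1 (001): 1 one → 0
Block 2 (100): 1 one → 0
Block 3 (111): 3 ones → 1
Block 4 (001): 1 one → 0
Block 5 (000): 0 ones → 0
Block 6 (111): 3 ones → 1

001001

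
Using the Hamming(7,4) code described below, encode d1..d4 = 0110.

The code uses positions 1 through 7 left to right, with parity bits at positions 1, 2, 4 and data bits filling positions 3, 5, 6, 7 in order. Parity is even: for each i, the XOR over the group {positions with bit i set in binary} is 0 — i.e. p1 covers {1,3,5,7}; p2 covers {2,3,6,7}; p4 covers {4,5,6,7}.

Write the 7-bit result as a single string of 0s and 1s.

1100110

Place data at non-parity positions: p1 p2 0 p4 1 1 0
p1 (pos 1,3,5,7): XOR of data positions = 0⊕1⊕0 = 1
p2 (pos 2,3,6,7): XOR of data positions = 0⊕1⊕0 = 1
p4 (pos 4,5,6,7): XOR of data positions = 1⊕1⊕0 = 0
Codeword: 1100110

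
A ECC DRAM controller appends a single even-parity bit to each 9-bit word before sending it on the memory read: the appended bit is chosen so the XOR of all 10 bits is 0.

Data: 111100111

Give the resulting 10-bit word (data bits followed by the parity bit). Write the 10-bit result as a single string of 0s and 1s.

1111001111

XOR of the 9 data bits: 1⊕1⊕1⊕1⊕0⊕0⊕1⊕1⊕1 = 1
Parity bit = 1 (so all 10 bits XOR to 0).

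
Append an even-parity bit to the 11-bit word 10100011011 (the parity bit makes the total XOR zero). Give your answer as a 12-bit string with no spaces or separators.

101000110110

XOR of the 11 data bits: 1⊕0⊕1⊕0⊕0⊕0⊕1⊕1⊕0⊕1⊕1 = 0
Parity bit = 0 (so all 12 bits XOR to 0).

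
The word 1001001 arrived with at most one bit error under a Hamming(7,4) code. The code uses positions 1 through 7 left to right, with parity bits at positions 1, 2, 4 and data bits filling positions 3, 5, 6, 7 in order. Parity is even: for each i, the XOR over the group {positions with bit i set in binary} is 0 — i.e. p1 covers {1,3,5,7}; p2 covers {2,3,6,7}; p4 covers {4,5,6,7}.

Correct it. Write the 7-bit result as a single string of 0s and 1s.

s1 (pos 1,3,5,7): 1⊕0⊕0⊕1 = 0
s2 (pos 2,3,6,7): 0⊕0⊕0⊕1 = 1
s4 (pos 4,5,6,7): 1⊕0⊕0⊕1 = 0
Syndrome s4…s1 = 010 → error at position 2.
Flip position 2: 1001001 → 1101001

1101001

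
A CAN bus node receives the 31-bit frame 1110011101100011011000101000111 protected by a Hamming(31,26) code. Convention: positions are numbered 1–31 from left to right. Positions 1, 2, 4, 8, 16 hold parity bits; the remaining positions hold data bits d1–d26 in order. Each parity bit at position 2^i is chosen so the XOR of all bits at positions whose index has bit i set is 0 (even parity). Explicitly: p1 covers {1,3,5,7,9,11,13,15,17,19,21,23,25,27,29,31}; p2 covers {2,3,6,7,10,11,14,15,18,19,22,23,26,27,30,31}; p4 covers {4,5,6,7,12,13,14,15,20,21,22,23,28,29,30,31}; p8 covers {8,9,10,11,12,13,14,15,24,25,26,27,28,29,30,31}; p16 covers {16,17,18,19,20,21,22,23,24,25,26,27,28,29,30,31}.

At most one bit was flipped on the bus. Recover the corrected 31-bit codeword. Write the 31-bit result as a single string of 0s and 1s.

1111011101100011011000101000111

s1 (pos 1,3,5,7,9,11,13,15,17,19,21,23,25,27,29,31): 1⊕1⊕0⊕1⊕0⊕1⊕0⊕1⊕0⊕1⊕0⊕1⊕1⊕0⊕1⊕1 = 0
s2 (pos 2,3,6,7,10,11,14,15,18,19,22,23,26,27,30,31): 1⊕1⊕1⊕1⊕1⊕1⊕0⊕1⊕1⊕1⊕0⊕1⊕0⊕0⊕1⊕1 = 0
s4 (pos 4,5,6,7,12,13,14,15,20,21,22,23,28,29,30,31): 0⊕0⊕1⊕1⊕0⊕0⊕0⊕1⊕0⊕0⊕0⊕1⊕0⊕1⊕1⊕1 = 1
s8 (pos 8,9,10,11,12,13,14,15,24,25,26,27,28,29,30,31): 1⊕0⊕1⊕1⊕0⊕0⊕0⊕1⊕0⊕1⊕0⊕0⊕0⊕1⊕1⊕1 = 0
s16 (pos 16,17,18,19,20,21,22,23,24,25,26,27,28,29,30,31): 1⊕0⊕1⊕1⊕0⊕0⊕0⊕1⊕0⊕1⊕0⊕0⊕0⊕1⊕1⊕1 = 0
Syndrome s16…s1 = 00100 → error at position 4.
Flip position 4: 1110011101100011011000101000111 → 1111011101100011011000101000111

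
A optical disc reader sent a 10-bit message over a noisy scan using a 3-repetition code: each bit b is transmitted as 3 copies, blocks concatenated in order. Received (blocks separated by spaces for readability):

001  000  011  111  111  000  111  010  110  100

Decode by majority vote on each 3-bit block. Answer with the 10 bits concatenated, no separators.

Block 1 (001): 1 one → 0
Block 2 (000): 0 ones → 0
Block 3 (011): 2 ones → 1
Block 4 (111): 3 ones → 1
Block 5 (111): 3 ones → 1
Block 6 (000): 0 ones → 0
Block 7 (111): 3 ones → 1
Block 8 (010): 1 one → 0
Block 9 (110): 2 ones → 1
Block 10 (100): 1 one → 0

0011101010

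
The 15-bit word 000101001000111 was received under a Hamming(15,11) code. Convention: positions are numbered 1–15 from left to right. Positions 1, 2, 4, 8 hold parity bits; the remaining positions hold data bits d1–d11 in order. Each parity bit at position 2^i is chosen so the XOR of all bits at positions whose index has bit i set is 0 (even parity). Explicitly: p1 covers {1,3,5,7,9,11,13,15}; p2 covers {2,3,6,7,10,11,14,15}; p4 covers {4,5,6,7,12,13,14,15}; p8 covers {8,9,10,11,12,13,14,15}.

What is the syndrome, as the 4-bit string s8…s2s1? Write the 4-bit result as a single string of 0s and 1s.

0111

s1 (pos 1,3,5,7,9,11,13,15): 0⊕0⊕0⊕0⊕1⊕0⊕1⊕1 = 1
s2 (pos 2,3,6,7,10,11,14,15): 0⊕0⊕1⊕0⊕0⊕0⊕1⊕1 = 1
s4 (pos 4,5,6,7,12,13,14,15): 1⊕0⊕1⊕0⊕0⊕1⊕1⊕1 = 1
s8 (pos 8,9,10,11,12,13,14,15): 0⊕1⊕0⊕0⊕0⊕1⊕1⊕1 = 0
Syndrome s8…s1 = 0111 → error at position 7.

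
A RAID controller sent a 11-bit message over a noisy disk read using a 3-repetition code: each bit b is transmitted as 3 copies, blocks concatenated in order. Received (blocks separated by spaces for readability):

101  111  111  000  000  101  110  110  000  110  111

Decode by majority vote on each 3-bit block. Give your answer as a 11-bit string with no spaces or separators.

Block 1 (101): 2 ones → 1
Block 2 (111): 3 ones → 1
Block 3 (111): 3 ones → 1
Block 4 (000): 0 ones → 0
Block 5 (000): 0 ones → 0
Block 6 (101): 2 ones → 1
Block 7 (110): 2 ones → 1
Block 8 (110): 2 ones → 1
Block 9 (000): 0 ones → 0
Block 10 (110): 2 ones → 1
Block 11 (111): 3 ones → 1

11100111011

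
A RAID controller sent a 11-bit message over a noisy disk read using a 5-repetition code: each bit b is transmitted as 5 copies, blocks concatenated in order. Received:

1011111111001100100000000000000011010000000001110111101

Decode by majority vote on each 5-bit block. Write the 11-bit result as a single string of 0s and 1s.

11000000011

Block 1 (10111): 4 ones → 1
Block 2 (11111): 5 ones → 1
Block 3 (00110): 2 ones → 0
Block 4 (01000): 1 one → 0
Block 5 (00000): 0 ones → 0
Block 6 (00000): 0 ones → 0
Block 7 (00110): 2 ones → 0
Block 8 (10000): 1 one → 0
Block 9 (00000): 0 ones → 0
Block 10 (11101): 4 ones → 1
Block 11 (11101): 4 ones → 1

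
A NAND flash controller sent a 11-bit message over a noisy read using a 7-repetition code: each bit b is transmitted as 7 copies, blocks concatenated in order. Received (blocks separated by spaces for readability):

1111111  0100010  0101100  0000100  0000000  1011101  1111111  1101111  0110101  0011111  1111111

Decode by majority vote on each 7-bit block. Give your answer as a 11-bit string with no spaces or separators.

10000111111

Block 1 (1111111): 7 ones → 1
Block 2 (0100010): 2 ones → 0
Block 3 (0101100): 3 ones → 0
Block 4 (0000100): 1 one → 0
Block 5 (0000000): 0 ones → 0
Block 6 (1011101): 5 ones → 1
Block 7 (1111111): 7 ones → 1
Block 8 (1101111): 6 ones → 1
Block 9 (0110101): 4 ones → 1
Block 10 (0011111): 5 ones → 1
Block 11 (1111111): 7 ones → 1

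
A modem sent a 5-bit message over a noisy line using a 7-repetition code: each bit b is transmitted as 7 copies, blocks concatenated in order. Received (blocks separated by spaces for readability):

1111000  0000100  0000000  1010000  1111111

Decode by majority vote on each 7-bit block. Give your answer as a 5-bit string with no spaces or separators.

Block 1 (1111000): 4 ones → 1
Block 2 (0000100): 1 one → 0
Block 3 (0000000): 0 ones → 0
Block 4 (1010000): 2 ones → 0
Block 5 (1111111): 7 ones → 1

10001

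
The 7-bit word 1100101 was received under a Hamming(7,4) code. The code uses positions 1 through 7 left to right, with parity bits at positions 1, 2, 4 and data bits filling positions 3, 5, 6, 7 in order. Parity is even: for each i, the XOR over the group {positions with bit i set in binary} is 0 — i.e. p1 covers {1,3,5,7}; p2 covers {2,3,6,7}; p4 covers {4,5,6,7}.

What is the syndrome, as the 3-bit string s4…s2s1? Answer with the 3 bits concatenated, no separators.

001

s1 (pos 1,3,5,7): 1⊕0⊕1⊕1 = 1
s2 (pos 2,3,6,7): 1⊕0⊕0⊕1 = 0
s4 (pos 4,5,6,7): 0⊕1⊕0⊕1 = 0
Syndrome s4…s1 = 001 → error at position 1.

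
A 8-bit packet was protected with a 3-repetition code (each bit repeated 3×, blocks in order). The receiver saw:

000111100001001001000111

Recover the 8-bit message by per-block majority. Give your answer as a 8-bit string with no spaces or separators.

01000001

Block 1 (000): 0 ones → 0
Block 2 (111): 3 ones → 1
Block 3 (100): 1 one → 0
Block 4 (001): 1 one → 0
Block 5 (001): 1 one → 0
Block 6 (001): 1 one → 0
Block 7 (000): 0 ones → 0
Block 8 (111): 3 ones → 1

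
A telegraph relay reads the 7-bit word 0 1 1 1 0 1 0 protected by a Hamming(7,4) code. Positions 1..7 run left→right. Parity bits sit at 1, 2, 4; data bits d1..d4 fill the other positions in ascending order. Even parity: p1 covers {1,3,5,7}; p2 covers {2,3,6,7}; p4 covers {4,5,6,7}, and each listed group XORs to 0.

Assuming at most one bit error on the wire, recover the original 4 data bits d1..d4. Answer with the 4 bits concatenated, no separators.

s1 (pos 1,3,5,7): 0⊕1⊕0⊕0 = 1
s2 (pos 2,3,6,7): 1⊕1⊕1⊕0 = 1
s4 (pos 4,5,6,7): 1⊕0⊕1⊕0 = 0
Syndrome s4…s1 = 011 → error at position 3.
Flip position 3: 0111010 → 0101010
Read data bits from positions 3,5,6,7: 0010

0010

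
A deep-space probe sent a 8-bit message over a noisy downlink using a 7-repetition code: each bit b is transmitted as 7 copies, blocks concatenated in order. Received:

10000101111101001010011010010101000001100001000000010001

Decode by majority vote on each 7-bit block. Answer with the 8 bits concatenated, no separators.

Block 1 (1000010): 2 ones → 0
Block 2 (1111101): 6 ones → 1
Block 3 (0010100): 2 ones → 0
Block 4 (1101001): 4 ones → 1
Block 5 (0101000): 2 ones → 0
Block 6 (0011000): 2 ones → 0
Block 7 (0100000): 1 one → 0
Block 8 (0010001): 2 ones → 0

01010000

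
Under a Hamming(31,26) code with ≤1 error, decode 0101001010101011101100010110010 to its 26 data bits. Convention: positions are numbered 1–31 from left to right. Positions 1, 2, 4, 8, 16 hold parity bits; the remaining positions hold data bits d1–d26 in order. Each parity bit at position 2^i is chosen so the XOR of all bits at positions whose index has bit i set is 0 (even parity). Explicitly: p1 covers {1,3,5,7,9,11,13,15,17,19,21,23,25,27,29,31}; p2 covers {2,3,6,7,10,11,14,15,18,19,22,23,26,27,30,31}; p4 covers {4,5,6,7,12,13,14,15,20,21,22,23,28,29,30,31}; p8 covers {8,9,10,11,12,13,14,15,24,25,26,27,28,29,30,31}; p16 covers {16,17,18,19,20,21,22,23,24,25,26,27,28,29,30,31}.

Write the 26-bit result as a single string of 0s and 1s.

s1 (pos 1,3,5,7,9,11,13,15,17,19,21,23,25,27,29,31): 0⊕0⊕0⊕1⊕1⊕1⊕1⊕1⊕1⊕1⊕0⊕0⊕0⊕1⊕0⊕0 = 0
s2 (pos 2,3,6,7,10,11,14,15,18,19,22,23,26,27,30,31): 1⊕0⊕0⊕1⊕0⊕1⊕0⊕1⊕0⊕1⊕0⊕0⊕1⊕1⊕1⊕0 = 0
s4 (pos 4,5,6,7,12,13,14,15,20,21,22,23,28,29,30,31): 1⊕0⊕0⊕1⊕0⊕1⊕0⊕1⊕1⊕0⊕0⊕0⊕0⊕0⊕1⊕0 = 0
s8 (pos 8,9,10,11,12,13,14,15,24,25,26,27,28,29,30,31): 0⊕1⊕0⊕1⊕0⊕1⊕0⊕1⊕1⊕0⊕1⊕1⊕0⊕0⊕1⊕0 = 0
s16 (pos 16,17,18,19,20,21,22,23,24,25,26,27,28,29,30,31): 1⊕1⊕0⊕1⊕1⊕0⊕0⊕0⊕1⊕0⊕1⊕1⊕0⊕0⊕1⊕0 = 0
Syndrome s16…s1 = 00000 → no error.
Read data bits from positions 3,5,6,7,9,10,11,12,13,14,15,17,18,19,20,21,22,23,24,25,26,27,28,29,30,31: 00011010101101100010110010

00011010101101100010110010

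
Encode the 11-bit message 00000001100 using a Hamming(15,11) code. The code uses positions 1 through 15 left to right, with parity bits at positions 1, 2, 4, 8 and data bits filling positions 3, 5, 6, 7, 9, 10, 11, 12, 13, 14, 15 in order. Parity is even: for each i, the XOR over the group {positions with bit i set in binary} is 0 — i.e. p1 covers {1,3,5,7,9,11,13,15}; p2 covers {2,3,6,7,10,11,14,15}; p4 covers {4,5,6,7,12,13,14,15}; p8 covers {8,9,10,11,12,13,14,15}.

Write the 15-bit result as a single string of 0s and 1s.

100000000001100

Place data at non-parity positions: p1 p2 0 p4 0 0 0 p8 0 0 0 1 1 0 0
p1 (pos 1,3,5,7,9,11,13,15): XOR of data positions = 0⊕0⊕0⊕0⊕0⊕1⊕0 = 1
p2 (pos 2,3,6,7,10,11,14,15): XOR of data positions = 0⊕0⊕0⊕0⊕0⊕0⊕0 = 0
p4 (pos 4,5,6,7,12,13,14,15): XOR of data positions = 0⊕0⊕0⊕1⊕1⊕0⊕0 = 0
p8 (pos 8,9,10,11,12,13,14,15): XOR of data positions = 0⊕0⊕0⊕1⊕1⊕0⊕0 = 0
Codeword: 100000000001100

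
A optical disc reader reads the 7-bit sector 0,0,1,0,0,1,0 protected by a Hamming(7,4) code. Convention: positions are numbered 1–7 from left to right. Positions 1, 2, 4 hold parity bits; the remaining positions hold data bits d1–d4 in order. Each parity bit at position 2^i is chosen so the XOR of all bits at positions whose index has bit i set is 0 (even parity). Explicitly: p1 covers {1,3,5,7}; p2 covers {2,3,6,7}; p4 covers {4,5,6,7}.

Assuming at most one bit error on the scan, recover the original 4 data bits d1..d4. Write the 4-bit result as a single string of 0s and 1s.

s1 (pos 1,3,5,7): 0⊕1⊕0⊕0 = 1
s2 (pos 2,3,6,7): 0⊕1⊕1⊕0 = 0
s4 (pos 4,5,6,7): 0⊕0⊕1⊕0 = 1
Syndrome s4…s1 = 101 → error at position 5.
Flip position 5: 0010010 → 0010110
Read data bits from positions 3,5,6,7: 1110

1110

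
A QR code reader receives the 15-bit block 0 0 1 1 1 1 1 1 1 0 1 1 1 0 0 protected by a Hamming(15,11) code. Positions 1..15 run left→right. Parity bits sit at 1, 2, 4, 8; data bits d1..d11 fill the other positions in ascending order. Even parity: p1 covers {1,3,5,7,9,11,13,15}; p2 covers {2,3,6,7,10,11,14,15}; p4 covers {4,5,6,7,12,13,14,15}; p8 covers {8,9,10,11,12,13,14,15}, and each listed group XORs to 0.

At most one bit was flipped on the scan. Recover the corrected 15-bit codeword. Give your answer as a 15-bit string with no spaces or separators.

s1 (pos 1,3,5,7,9,11,13,15): 0⊕1⊕1⊕1⊕1⊕1⊕1⊕0 = 0
s2 (pos 2,3,6,7,10,11,14,15): 0⊕1⊕1⊕1⊕0⊕1⊕0⊕0 = 0
s4 (pos 4,5,6,7,12,13,14,15): 1⊕1⊕1⊕1⊕1⊕1⊕0⊕0 = 0
s8 (pos 8,9,10,11,12,13,14,15): 1⊕1⊕0⊕1⊕1⊕1⊕0⊕0 = 1
Syndrome s8…s1 = 1000 → error at position 8.
Flip position 8: 001111111011100 → 001111101011100

001111101011100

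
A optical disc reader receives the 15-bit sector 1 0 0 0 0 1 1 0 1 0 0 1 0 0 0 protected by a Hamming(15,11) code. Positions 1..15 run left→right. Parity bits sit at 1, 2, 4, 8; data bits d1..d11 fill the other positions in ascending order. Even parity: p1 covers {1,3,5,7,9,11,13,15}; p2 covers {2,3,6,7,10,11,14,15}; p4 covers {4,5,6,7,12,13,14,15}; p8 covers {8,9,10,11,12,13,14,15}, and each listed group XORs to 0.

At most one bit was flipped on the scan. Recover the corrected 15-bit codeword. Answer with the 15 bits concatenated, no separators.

100011101001000

s1 (pos 1,3,5,7,9,11,13,15): 1⊕0⊕0⊕1⊕1⊕0⊕0⊕0 = 1
s2 (pos 2,3,6,7,10,11,14,15): 0⊕0⊕1⊕1⊕0⊕0⊕0⊕0 = 0
s4 (pos 4,5,6,7,12,13,14,15): 0⊕0⊕1⊕1⊕1⊕0⊕0⊕0 = 1
s8 (pos 8,9,10,11,12,13,14,15): 0⊕1⊕0⊕0⊕1⊕0⊕0⊕0 = 0
Syndrome s8…s1 = 0101 → error at position 5.
Flip position 5: 100001101001000 → 100011101001000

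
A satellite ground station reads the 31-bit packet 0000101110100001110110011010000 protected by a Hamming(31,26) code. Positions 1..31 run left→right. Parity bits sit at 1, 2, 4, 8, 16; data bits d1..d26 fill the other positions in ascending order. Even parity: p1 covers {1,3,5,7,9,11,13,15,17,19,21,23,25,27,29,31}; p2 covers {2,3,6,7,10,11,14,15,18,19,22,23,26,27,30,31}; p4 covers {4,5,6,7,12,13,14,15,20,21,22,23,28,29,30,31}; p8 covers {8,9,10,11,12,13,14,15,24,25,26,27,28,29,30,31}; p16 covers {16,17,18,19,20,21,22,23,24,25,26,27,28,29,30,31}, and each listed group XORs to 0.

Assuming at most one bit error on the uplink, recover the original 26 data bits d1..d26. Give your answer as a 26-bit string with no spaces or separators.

s1 (pos 1,3,5,7,9,11,13,15,17,19,21,23,25,27,29,31): 0⊕0⊕1⊕1⊕1⊕1⊕0⊕0⊕1⊕0⊕1⊕0⊕1⊕1⊕0⊕0 = 0
s2 (pos 2,3,6,7,10,11,14,15,18,19,22,23,26,27,30,31): 0⊕0⊕0⊕1⊕0⊕1⊕0⊕0⊕1⊕0⊕0⊕0⊕0⊕1⊕0⊕0 = 0
s4 (pos 4,5,6,7,12,13,14,15,20,21,22,23,28,29,30,31): 0⊕1⊕0⊕1⊕0⊕0⊕0⊕0⊕1⊕1⊕0⊕0⊕0⊕0⊕0⊕0 = 0
s8 (pos 8,9,10,11,12,13,14,15,24,25,26,27,28,29,30,31): 1⊕1⊕0⊕1⊕0⊕0⊕0⊕0⊕1⊕1⊕0⊕1⊕0⊕0⊕0⊕0 = 0
s16 (pos 16,17,18,19,20,21,22,23,24,25,26,27,28,29,30,31): 1⊕1⊕1⊕0⊕1⊕1⊕0⊕0⊕1⊕1⊕0⊕1⊕0⊕0⊕0⊕0 = 0
Syndrome s16…s1 = 00000 → no error.
Read data bits from positions 3,5,6,7,9,10,11,12,13,14,15,17,18,19,20,21,22,23,24,25,26,27,28,29,30,31: 01011010000110110011010000

01011010000110110011010000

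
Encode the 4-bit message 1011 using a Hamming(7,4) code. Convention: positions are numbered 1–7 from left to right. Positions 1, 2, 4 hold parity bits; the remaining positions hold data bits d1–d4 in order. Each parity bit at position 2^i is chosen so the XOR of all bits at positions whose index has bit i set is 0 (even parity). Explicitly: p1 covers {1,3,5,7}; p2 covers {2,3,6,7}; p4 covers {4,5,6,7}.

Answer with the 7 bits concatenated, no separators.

0110011

Place data at non-parity positions: p1 p2 1 p4 0 1 1
p1 (pos 1,3,5,7): XOR of data positions = 1⊕0⊕1 = 0
p2 (pos 2,3,6,7): XOR of data positions = 1⊕1⊕1 = 1
p4 (pos 4,5,6,7): XOR of data positions = 0⊕1⊕1 = 0
Codeword: 0110011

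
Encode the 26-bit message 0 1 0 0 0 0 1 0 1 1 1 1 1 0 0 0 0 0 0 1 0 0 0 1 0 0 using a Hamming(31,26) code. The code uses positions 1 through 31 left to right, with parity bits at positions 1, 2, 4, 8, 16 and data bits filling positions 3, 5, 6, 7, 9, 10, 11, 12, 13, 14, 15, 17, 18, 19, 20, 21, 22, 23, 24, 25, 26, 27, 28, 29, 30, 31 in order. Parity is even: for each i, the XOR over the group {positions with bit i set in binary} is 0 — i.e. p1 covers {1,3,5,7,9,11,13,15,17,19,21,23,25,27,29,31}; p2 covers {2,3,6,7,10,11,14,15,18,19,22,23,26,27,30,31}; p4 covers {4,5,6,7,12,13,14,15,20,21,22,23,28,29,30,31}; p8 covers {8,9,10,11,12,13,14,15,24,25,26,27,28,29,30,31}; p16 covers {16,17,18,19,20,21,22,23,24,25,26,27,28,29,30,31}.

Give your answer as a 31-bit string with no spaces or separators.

1001100000101110110000001000100

Place data at non-parity positions: p1 p2 0 p4 1 0 0 p8 0 0 1 0 1 1 1 p16 1 1 0 0 0 0 0 0 1 0 0 0 1 0 0
p1 (pos 1,3,5,7,9,11,13,15,17,19,21,23,25,27,29,31): XOR of data positions = 0⊕1⊕0⊕0⊕1⊕1⊕1⊕1⊕0⊕0⊕0⊕1⊕0⊕1⊕0 = 1
p2 (pos 2,3,6,7,10,11,14,15,18,19,22,23,26,27,30,31): XOR of data positions = 0⊕0⊕0⊕0⊕1⊕1⊕1⊕1⊕0⊕0⊕0⊕0⊕0⊕0⊕0 = 0
p4 (pos 4,5,6,7,12,13,14,15,20,21,22,23,28,29,30,31): XOR of data positions = 1⊕0⊕0⊕0⊕1⊕1⊕1⊕0⊕0⊕0⊕0⊕0⊕1⊕0⊕0 = 1
p8 (pos 8,9,10,11,12,13,14,15,24,25,26,27,28,29,30,31): XOR of data positions = 0⊕0⊕1⊕0⊕1⊕1⊕1⊕0⊕1⊕0⊕0⊕0⊕1⊕0⊕0 = 0
p16 (pos 16,17,18,19,20,21,22,23,24,25,26,27,28,29,30,31): XOR of data positions = 1⊕1⊕0⊕0⊕0⊕0⊕0⊕0⊕1⊕0⊕0⊕0⊕1⊕0⊕0 = 0
Codeword: 1001100000101110110000001000100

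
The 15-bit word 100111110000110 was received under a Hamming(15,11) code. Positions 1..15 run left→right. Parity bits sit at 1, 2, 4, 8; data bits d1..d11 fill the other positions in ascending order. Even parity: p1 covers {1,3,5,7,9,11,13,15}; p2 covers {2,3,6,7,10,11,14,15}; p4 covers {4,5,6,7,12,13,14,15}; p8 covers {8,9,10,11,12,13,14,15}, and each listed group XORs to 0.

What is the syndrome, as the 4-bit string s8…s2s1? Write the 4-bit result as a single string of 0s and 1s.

1010

s1 (pos 1,3,5,7,9,11,13,15): 1⊕0⊕1⊕1⊕0⊕0⊕1⊕0 = 0
s2 (pos 2,3,6,7,10,11,14,15): 0⊕0⊕1⊕1⊕0⊕0⊕1⊕0 = 1
s4 (pos 4,5,6,7,12,13,14,15): 1⊕1⊕1⊕1⊕0⊕1⊕1⊕0 = 0
s8 (pos 8,9,10,11,12,13,14,15): 1⊕0⊕0⊕0⊕0⊕1⊕1⊕0 = 1
Syndrome s8…s1 = 1010 → error at position 10.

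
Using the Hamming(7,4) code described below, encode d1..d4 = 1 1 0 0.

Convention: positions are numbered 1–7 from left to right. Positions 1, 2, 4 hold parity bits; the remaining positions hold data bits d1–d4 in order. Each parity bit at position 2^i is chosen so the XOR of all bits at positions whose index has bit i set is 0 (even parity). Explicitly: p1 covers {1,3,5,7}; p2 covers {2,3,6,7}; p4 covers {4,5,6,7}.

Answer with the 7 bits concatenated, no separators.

Place data at non-parity positions: p1 p2 1 p4 1 0 0
p1 (pos 1,3,5,7): XOR of data positions = 1⊕1⊕0 = 0
p2 (pos 2,3,6,7): XOR of data positions = 1⊕0⊕0 = 1
p4 (pos 4,5,6,7): XOR of data positions = 1⊕0⊕0 = 1
Codeword: 0111100

0111100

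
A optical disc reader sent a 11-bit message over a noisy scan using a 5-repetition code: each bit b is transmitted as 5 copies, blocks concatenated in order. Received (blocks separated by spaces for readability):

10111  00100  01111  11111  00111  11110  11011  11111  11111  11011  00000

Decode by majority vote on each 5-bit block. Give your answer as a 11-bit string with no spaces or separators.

Block 1 (10111): 4 ones → 1
Block 2 (00100): 1 one → 0
Block 3 (01111): 4 ones → 1
Block 4 (11111): 5 ones → 1
Block 5 (00111): 3 ones → 1
Block 6 (11110): 4 ones → 1
Block 7 (11011): 4 ones → 1
Block 8 (11111): 5 ones → 1
Block 9 (11111): 5 ones → 1
Block 10 (11011): 4 ones → 1
Block 11 (00000): 0 ones → 0

10111111110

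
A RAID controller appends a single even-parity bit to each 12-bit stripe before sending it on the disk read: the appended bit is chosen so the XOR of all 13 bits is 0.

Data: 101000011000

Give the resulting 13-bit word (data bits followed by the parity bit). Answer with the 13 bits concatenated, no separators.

XOR of the 12 data bits: 1⊕0⊕1⊕0⊕0⊕0⊕0⊕1⊕1⊕0⊕0⊕0 = 0
Parity bit = 0 (so all 13 bits XOR to 0).

1010000110000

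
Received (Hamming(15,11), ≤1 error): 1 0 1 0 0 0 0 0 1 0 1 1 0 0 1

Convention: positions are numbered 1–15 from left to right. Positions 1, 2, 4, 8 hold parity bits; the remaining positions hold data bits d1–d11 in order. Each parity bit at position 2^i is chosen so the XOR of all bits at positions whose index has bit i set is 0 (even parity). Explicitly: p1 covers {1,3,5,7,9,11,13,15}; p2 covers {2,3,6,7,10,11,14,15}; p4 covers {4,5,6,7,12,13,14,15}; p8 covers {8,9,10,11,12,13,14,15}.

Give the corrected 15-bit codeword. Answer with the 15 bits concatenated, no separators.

100000001011001

s1 (pos 1,3,5,7,9,11,13,15): 1⊕1⊕0⊕0⊕1⊕1⊕0⊕1 = 1
s2 (pos 2,3,6,7,10,11,14,15): 0⊕1⊕0⊕0⊕0⊕1⊕0⊕1 = 1
s4 (pos 4,5,6,7,12,13,14,15): 0⊕0⊕0⊕0⊕1⊕0⊕0⊕1 = 0
s8 (pos 8,9,10,11,12,13,14,15): 0⊕1⊕0⊕1⊕1⊕0⊕0⊕1 = 0
Syndrome s8…s1 = 0011 → error at position 3.
Flip position 3: 101000001011001 → 100000001011001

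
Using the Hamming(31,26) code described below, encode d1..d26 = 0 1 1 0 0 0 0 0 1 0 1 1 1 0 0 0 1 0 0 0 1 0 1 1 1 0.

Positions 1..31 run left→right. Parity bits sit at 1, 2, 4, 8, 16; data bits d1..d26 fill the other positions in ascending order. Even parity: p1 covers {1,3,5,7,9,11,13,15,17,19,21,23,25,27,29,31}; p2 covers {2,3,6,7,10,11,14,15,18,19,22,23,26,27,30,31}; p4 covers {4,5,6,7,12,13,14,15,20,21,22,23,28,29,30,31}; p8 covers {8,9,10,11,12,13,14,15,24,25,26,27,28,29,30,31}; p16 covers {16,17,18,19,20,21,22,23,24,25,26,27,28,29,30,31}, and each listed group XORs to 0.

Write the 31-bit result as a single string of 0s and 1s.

Place data at non-parity positions: p1 p2 0 p4 1 1 0 p8 0 0 0 0 1 0 1 p16 1 1 0 0 0 1 0 0 0 1 0 1 1 1 0
p1 (pos 1,3,5,7,9,11,13,15,17,19,21,23,25,27,29,31): XOR of data positions = 0⊕1⊕0⊕0⊕0⊕1⊕1⊕1⊕0⊕0⊕0⊕0⊕0⊕1⊕0 = 1
p2 (pos 2,3,6,7,10,11,14,15,18,19,22,23,26,27,30,31): XOR of data positions = 0⊕1⊕0⊕0⊕0⊕0⊕1⊕1⊕0⊕1⊕0⊕1⊕0⊕1⊕0 = 0
p4 (pos 4,5,6,7,12,13,14,15,20,21,22,23,28,29,30,31): XOR of data positions = 1⊕1⊕0⊕0⊕1⊕0⊕1⊕0⊕0⊕1⊕0⊕1⊕1⊕1⊕0 = 0
p8 (pos 8,9,10,11,12,13,14,15,24,25,26,27,28,29,30,31): XOR of data positions = 0⊕0⊕0⊕0⊕1⊕0⊕1⊕0⊕0⊕1⊕0⊕1⊕1⊕1⊕0 = 0
p16 (pos 16,17,18,19,20,21,22,23,24,25,26,27,28,29,30,31): XOR of data positions = 1⊕1⊕0⊕0⊕0⊕1⊕0⊕0⊕0⊕1⊕0⊕1⊕1⊕1⊕0 = 1
Codeword: 1000110000001011110001000101110

1000110000001011110001000101110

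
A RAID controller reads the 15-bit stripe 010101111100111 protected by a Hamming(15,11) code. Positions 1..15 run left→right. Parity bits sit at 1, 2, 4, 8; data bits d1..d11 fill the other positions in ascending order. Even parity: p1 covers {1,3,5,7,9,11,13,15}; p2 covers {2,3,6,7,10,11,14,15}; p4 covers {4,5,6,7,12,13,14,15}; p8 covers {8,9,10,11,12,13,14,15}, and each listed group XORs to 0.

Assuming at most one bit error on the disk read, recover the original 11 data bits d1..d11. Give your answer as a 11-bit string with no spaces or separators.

s1 (pos 1,3,5,7,9,11,13,15): 0⊕0⊕0⊕1⊕1⊕0⊕1⊕1 = 0
s2 (pos 2,3,6,7,10,11,14,15): 1⊕0⊕1⊕1⊕1⊕0⊕1⊕1 = 0
s4 (pos 4,5,6,7,12,13,14,15): 1⊕0⊕1⊕1⊕0⊕1⊕1⊕1 = 0
s8 (pos 8,9,10,11,12,13,14,15): 1⊕1⊕1⊕0⊕0⊕1⊕1⊕1 = 0
Syndrome s8…s1 = 0000 → no error.
Read data bits from positions 3,5,6,7,9,10,11,12,13,14,15: 00111100111

00111100111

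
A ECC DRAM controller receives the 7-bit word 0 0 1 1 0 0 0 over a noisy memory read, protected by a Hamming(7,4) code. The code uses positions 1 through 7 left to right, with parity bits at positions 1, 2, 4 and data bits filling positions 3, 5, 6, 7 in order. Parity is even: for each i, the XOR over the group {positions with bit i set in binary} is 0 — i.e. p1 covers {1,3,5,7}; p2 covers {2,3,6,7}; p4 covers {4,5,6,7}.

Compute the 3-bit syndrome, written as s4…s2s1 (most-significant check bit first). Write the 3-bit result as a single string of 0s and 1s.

111

s1 (pos 1,3,5,7): 0⊕1⊕0⊕0 = 1
s2 (pos 2,3,6,7): 0⊕1⊕0⊕0 = 1
s4 (pos 4,5,6,7): 1⊕0⊕0⊕0 = 1
Syndrome s4…s1 = 111 → error at position 7.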